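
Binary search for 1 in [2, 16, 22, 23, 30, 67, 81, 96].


Step 1: lo=0, hi=7, mid=3, val=23
Step 2: lo=0, hi=2, mid=1, val=16
Step 3: lo=0, hi=0, mid=0, val=2

Not found


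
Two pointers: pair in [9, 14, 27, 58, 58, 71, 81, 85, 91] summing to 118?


lo=0(9)+hi=8(91)=100
lo=1(14)+hi=8(91)=105
lo=2(27)+hi=8(91)=118

Yes: 27+91=118


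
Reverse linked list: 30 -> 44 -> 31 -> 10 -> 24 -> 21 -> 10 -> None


Step 1: curr=30, set curr.next=prev(None) | reversed so far: 30
Step 2: curr=44, set curr.next=prev(30) | reversed so far: 44 -> 30
Step 3: curr=31, set curr.next=prev(44) | reversed so far: 31 -> 44 -> 30
Step 4: curr=10, set curr.next=prev(31) | reversed so far: 10 -> 31 -> 44 -> 30
Step 5: curr=24, set curr.next=prev(10) | reversed so far: 24 -> 10 -> 31 -> 44 -> 30
Step 6: curr=21, set curr.next=prev(24) | reversed so far: 21 -> 24 -> 10 -> 31 -> 44 -> 30
Step 7: curr=10, set curr.next=prev(21) | reversed so far: 10 -> 21 -> 24 -> 10 -> 31 -> 44 -> 30

10 -> 21 -> 24 -> 10 -> 31 -> 44 -> 30 -> None


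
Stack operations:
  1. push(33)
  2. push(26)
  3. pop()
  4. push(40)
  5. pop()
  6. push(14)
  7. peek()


push(33) -> [33]
push(26) -> [33, 26]
pop()->26, [33]
push(40) -> [33, 40]
pop()->40, [33]
push(14) -> [33, 14]
peek()->14

Final stack: [33, 14]


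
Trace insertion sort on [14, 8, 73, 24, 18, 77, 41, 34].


Initial: [14, 8, 73, 24, 18, 77, 41, 34]
Insert 8: [8, 14, 73, 24, 18, 77, 41, 34]
Insert 73: [8, 14, 73, 24, 18, 77, 41, 34]
Insert 24: [8, 14, 24, 73, 18, 77, 41, 34]
Insert 18: [8, 14, 18, 24, 73, 77, 41, 34]
Insert 77: [8, 14, 18, 24, 73, 77, 41, 34]
Insert 41: [8, 14, 18, 24, 41, 73, 77, 34]
Insert 34: [8, 14, 18, 24, 34, 41, 73, 77]

Sorted: [8, 14, 18, 24, 34, 41, 73, 77]


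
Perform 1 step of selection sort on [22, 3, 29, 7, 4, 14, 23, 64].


Initial: [22, 3, 29, 7, 4, 14, 23, 64]
Step 1: min=3 at 1
  Swap: [3, 22, 29, 7, 4, 14, 23, 64]

After 1 step: [3, 22, 29, 7, 4, 14, 23, 64]


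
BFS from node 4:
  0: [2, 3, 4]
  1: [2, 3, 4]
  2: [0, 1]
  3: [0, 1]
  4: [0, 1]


Visit 4, enqueue [0, 1]
Visit 0, enqueue [2, 3]
Visit 1, enqueue []
Visit 2, enqueue []
Visit 3, enqueue []

BFS order: [4, 0, 1, 2, 3]


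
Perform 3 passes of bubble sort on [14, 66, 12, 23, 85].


Initial: [14, 66, 12, 23, 85]
Pass 1: [14, 12, 23, 66, 85] (2 swaps)
Pass 2: [12, 14, 23, 66, 85] (1 swaps)
Pass 3: [12, 14, 23, 66, 85] (0 swaps)

After 3 passes: [12, 14, 23, 66, 85]


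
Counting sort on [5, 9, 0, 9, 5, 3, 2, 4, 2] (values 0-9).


Input: [5, 9, 0, 9, 5, 3, 2, 4, 2]
Counts: [1, 0, 2, 1, 1, 2, 0, 0, 0, 2]

Sorted: [0, 2, 2, 3, 4, 5, 5, 9, 9]


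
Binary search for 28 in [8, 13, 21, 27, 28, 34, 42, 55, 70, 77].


Step 1: lo=0, hi=9, mid=4, val=28

Found at index 4


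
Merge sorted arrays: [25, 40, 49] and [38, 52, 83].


Take 25 from A
Take 38 from B
Take 40 from A
Take 49 from A

Merged: [25, 38, 40, 49, 52, 83]


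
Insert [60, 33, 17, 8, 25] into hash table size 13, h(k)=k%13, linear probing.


Insert 60: h=8 -> slot 8
Insert 33: h=7 -> slot 7
Insert 17: h=4 -> slot 4
Insert 8: h=8, 1 probes -> slot 9
Insert 25: h=12 -> slot 12

Table: [None, None, None, None, 17, None, None, 33, 60, 8, None, None, 25]


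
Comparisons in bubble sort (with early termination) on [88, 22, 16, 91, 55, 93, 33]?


Algorithm: bubble sort (with early termination)
Input: [88, 22, 16, 91, 55, 93, 33]
Sorted: [16, 22, 33, 55, 88, 91, 93]

20


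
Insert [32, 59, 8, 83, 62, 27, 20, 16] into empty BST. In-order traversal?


Insert 32: root
Insert 59: R from 32
Insert 8: L from 32
Insert 83: R from 32 -> R from 59
Insert 62: R from 32 -> R from 59 -> L from 83
Insert 27: L from 32 -> R from 8
Insert 20: L from 32 -> R from 8 -> L from 27
Insert 16: L from 32 -> R from 8 -> L from 27 -> L from 20

In-order: [8, 16, 20, 27, 32, 59, 62, 83]


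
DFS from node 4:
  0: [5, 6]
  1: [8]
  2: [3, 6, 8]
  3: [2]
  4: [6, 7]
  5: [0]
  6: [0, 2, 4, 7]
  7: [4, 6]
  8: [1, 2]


Visit 4, push [7, 6]
Visit 6, push [7, 2, 0]
Visit 0, push [5]
Visit 5, push []
Visit 2, push [8, 3]
Visit 3, push []
Visit 8, push [1]
Visit 1, push []
Visit 7, push []

DFS order: [4, 6, 0, 5, 2, 3, 8, 1, 7]


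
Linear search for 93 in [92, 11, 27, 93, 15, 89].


i=0: 92!=93
i=1: 11!=93
i=2: 27!=93
i=3: 93==93 found!

Found at 3, 4 comps


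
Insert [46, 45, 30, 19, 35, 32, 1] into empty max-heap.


Insert 46: [46]
Insert 45: [46, 45]
Insert 30: [46, 45, 30]
Insert 19: [46, 45, 30, 19]
Insert 35: [46, 45, 30, 19, 35]
Insert 32: [46, 45, 32, 19, 35, 30]
Insert 1: [46, 45, 32, 19, 35, 30, 1]

Final heap: [46, 45, 32, 19, 35, 30, 1]


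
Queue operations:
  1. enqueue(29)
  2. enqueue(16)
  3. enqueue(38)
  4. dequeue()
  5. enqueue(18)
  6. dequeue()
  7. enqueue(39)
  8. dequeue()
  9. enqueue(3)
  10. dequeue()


enqueue(29) -> [29]
enqueue(16) -> [29, 16]
enqueue(38) -> [29, 16, 38]
dequeue()->29, [16, 38]
enqueue(18) -> [16, 38, 18]
dequeue()->16, [38, 18]
enqueue(39) -> [38, 18, 39]
dequeue()->38, [18, 39]
enqueue(3) -> [18, 39, 3]
dequeue()->18, [39, 3]

Final queue: [39, 3]


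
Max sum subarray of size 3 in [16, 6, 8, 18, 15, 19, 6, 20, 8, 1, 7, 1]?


[0:3]: 30
[1:4]: 32
[2:5]: 41
[3:6]: 52
[4:7]: 40
[5:8]: 45
[6:9]: 34
[7:10]: 29
[8:11]: 16
[9:12]: 9

Max: 52 at [3:6]


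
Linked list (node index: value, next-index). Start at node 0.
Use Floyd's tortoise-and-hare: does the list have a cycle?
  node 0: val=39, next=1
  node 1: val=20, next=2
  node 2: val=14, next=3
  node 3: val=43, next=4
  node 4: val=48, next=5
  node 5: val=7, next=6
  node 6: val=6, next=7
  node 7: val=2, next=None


Floyd's tortoise (slow, +1) and hare (fast, +2):
  init: slow=0, fast=0
  step 1: slow=1, fast=2
  step 2: slow=2, fast=4
  step 3: slow=3, fast=6
  step 4: fast 6->7->None, no cycle

Cycle: no


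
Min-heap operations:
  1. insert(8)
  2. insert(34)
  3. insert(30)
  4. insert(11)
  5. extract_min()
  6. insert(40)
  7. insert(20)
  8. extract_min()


insert(8) -> [8]
insert(34) -> [8, 34]
insert(30) -> [8, 34, 30]
insert(11) -> [8, 11, 30, 34]
extract_min()->8, [11, 34, 30]
insert(40) -> [11, 34, 30, 40]
insert(20) -> [11, 20, 30, 40, 34]
extract_min()->11, [20, 34, 30, 40]

Final heap: [20, 34, 30, 40]


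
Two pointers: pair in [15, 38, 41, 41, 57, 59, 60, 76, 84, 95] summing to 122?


lo=0(15)+hi=9(95)=110
lo=1(38)+hi=9(95)=133
lo=1(38)+hi=8(84)=122

Yes: 38+84=122


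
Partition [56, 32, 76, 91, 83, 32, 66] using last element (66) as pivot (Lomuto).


Pivot: 66
  56 <= 66: advance i (no swap)
  32 <= 66: advance i (no swap)
  32 <= 66: swap -> [56, 32, 32, 91, 83, 76, 66]
Place pivot at 3: [56, 32, 32, 66, 83, 76, 91]

Partitioned: [56, 32, 32, 66, 83, 76, 91]


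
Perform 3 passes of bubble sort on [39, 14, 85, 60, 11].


Initial: [39, 14, 85, 60, 11]
Pass 1: [14, 39, 60, 11, 85] (3 swaps)
Pass 2: [14, 39, 11, 60, 85] (1 swaps)
Pass 3: [14, 11, 39, 60, 85] (1 swaps)

After 3 passes: [14, 11, 39, 60, 85]


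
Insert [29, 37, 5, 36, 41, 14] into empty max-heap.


Insert 29: [29]
Insert 37: [37, 29]
Insert 5: [37, 29, 5]
Insert 36: [37, 36, 5, 29]
Insert 41: [41, 37, 5, 29, 36]
Insert 14: [41, 37, 14, 29, 36, 5]

Final heap: [41, 37, 14, 29, 36, 5]


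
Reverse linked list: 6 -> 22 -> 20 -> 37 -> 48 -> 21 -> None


Step 1: curr=6, set curr.next=prev(None) | reversed so far: 6
Step 2: curr=22, set curr.next=prev(6) | reversed so far: 22 -> 6
Step 3: curr=20, set curr.next=prev(22) | reversed so far: 20 -> 22 -> 6
Step 4: curr=37, set curr.next=prev(20) | reversed so far: 37 -> 20 -> 22 -> 6
Step 5: curr=48, set curr.next=prev(37) | reversed so far: 48 -> 37 -> 20 -> 22 -> 6
Step 6: curr=21, set curr.next=prev(48) | reversed so far: 21 -> 48 -> 37 -> 20 -> 22 -> 6

21 -> 48 -> 37 -> 20 -> 22 -> 6 -> None


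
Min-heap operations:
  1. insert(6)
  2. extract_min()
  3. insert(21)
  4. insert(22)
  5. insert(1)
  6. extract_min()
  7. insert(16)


insert(6) -> [6]
extract_min()->6, []
insert(21) -> [21]
insert(22) -> [21, 22]
insert(1) -> [1, 22, 21]
extract_min()->1, [21, 22]
insert(16) -> [16, 22, 21]

Final heap: [16, 22, 21]


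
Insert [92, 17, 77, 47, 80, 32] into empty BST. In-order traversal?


Insert 92: root
Insert 17: L from 92
Insert 77: L from 92 -> R from 17
Insert 47: L from 92 -> R from 17 -> L from 77
Insert 80: L from 92 -> R from 17 -> R from 77
Insert 32: L from 92 -> R from 17 -> L from 77 -> L from 47

In-order: [17, 32, 47, 77, 80, 92]


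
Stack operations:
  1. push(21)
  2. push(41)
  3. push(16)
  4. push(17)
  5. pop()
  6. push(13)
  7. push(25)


push(21) -> [21]
push(41) -> [21, 41]
push(16) -> [21, 41, 16]
push(17) -> [21, 41, 16, 17]
pop()->17, [21, 41, 16]
push(13) -> [21, 41, 16, 13]
push(25) -> [21, 41, 16, 13, 25]

Final stack: [21, 41, 16, 13, 25]


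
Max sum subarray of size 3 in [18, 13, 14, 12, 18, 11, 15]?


[0:3]: 45
[1:4]: 39
[2:5]: 44
[3:6]: 41
[4:7]: 44

Max: 45 at [0:3]


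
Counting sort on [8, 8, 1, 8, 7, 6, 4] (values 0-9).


Input: [8, 8, 1, 8, 7, 6, 4]
Counts: [0, 1, 0, 0, 1, 0, 1, 1, 3, 0]

Sorted: [1, 4, 6, 7, 8, 8, 8]


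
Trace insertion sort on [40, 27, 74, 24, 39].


Initial: [40, 27, 74, 24, 39]
Insert 27: [27, 40, 74, 24, 39]
Insert 74: [27, 40, 74, 24, 39]
Insert 24: [24, 27, 40, 74, 39]
Insert 39: [24, 27, 39, 40, 74]

Sorted: [24, 27, 39, 40, 74]


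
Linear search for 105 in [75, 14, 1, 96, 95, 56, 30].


i=0: 75!=105
i=1: 14!=105
i=2: 1!=105
i=3: 96!=105
i=4: 95!=105
i=5: 56!=105
i=6: 30!=105

Not found, 7 comps


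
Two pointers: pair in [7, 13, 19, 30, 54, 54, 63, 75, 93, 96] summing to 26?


lo=0(7)+hi=9(96)=103
lo=0(7)+hi=8(93)=100
lo=0(7)+hi=7(75)=82
lo=0(7)+hi=6(63)=70
lo=0(7)+hi=5(54)=61
lo=0(7)+hi=4(54)=61
lo=0(7)+hi=3(30)=37
lo=0(7)+hi=2(19)=26

Yes: 7+19=26


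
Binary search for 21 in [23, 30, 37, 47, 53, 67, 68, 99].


Step 1: lo=0, hi=7, mid=3, val=47
Step 2: lo=0, hi=2, mid=1, val=30
Step 3: lo=0, hi=0, mid=0, val=23

Not found


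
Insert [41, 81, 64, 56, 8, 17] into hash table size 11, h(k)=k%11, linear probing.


Insert 41: h=8 -> slot 8
Insert 81: h=4 -> slot 4
Insert 64: h=9 -> slot 9
Insert 56: h=1 -> slot 1
Insert 8: h=8, 2 probes -> slot 10
Insert 17: h=6 -> slot 6

Table: [None, 56, None, None, 81, None, 17, None, 41, 64, 8]


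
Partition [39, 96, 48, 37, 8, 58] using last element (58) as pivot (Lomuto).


Pivot: 58
  39 <= 58: advance i (no swap)
  48 <= 58: swap -> [39, 48, 96, 37, 8, 58]
  37 <= 58: swap -> [39, 48, 37, 96, 8, 58]
  8 <= 58: swap -> [39, 48, 37, 8, 96, 58]
Place pivot at 4: [39, 48, 37, 8, 58, 96]

Partitioned: [39, 48, 37, 8, 58, 96]


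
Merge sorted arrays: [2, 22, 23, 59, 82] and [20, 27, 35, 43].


Take 2 from A
Take 20 from B
Take 22 from A
Take 23 from A
Take 27 from B
Take 35 from B
Take 43 from B

Merged: [2, 20, 22, 23, 27, 35, 43, 59, 82]


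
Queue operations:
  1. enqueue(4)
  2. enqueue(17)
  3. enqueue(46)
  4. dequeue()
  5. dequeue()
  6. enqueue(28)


enqueue(4) -> [4]
enqueue(17) -> [4, 17]
enqueue(46) -> [4, 17, 46]
dequeue()->4, [17, 46]
dequeue()->17, [46]
enqueue(28) -> [46, 28]

Final queue: [46, 28]


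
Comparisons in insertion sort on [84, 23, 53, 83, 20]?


Algorithm: insertion sort
Input: [84, 23, 53, 83, 20]
Sorted: [20, 23, 53, 83, 84]

9


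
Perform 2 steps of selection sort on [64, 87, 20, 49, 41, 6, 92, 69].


Initial: [64, 87, 20, 49, 41, 6, 92, 69]
Step 1: min=6 at 5
  Swap: [6, 87, 20, 49, 41, 64, 92, 69]
Step 2: min=20 at 2
  Swap: [6, 20, 87, 49, 41, 64, 92, 69]

After 2 steps: [6, 20, 87, 49, 41, 64, 92, 69]


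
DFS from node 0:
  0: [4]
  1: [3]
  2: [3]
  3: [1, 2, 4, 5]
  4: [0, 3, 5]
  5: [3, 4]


Visit 0, push [4]
Visit 4, push [5, 3]
Visit 3, push [5, 2, 1]
Visit 1, push []
Visit 2, push []
Visit 5, push []

DFS order: [0, 4, 3, 1, 2, 5]


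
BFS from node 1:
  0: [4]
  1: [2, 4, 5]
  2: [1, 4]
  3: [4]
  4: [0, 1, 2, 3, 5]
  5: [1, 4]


Visit 1, enqueue [2, 4, 5]
Visit 2, enqueue []
Visit 4, enqueue [0, 3]
Visit 5, enqueue []
Visit 0, enqueue []
Visit 3, enqueue []

BFS order: [1, 2, 4, 5, 0, 3]


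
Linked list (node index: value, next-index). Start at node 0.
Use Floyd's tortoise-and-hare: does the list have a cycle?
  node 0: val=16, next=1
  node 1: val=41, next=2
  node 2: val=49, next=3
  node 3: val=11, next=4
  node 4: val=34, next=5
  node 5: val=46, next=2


Floyd's tortoise (slow, +1) and hare (fast, +2):
  init: slow=0, fast=0
  step 1: slow=1, fast=2
  step 2: slow=2, fast=4
  step 3: slow=3, fast=2
  step 4: slow=4, fast=4
  slow == fast at node 4: cycle detected

Cycle: yes


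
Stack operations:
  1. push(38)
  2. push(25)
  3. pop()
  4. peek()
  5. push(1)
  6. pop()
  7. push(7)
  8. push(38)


push(38) -> [38]
push(25) -> [38, 25]
pop()->25, [38]
peek()->38
push(1) -> [38, 1]
pop()->1, [38]
push(7) -> [38, 7]
push(38) -> [38, 7, 38]

Final stack: [38, 7, 38]


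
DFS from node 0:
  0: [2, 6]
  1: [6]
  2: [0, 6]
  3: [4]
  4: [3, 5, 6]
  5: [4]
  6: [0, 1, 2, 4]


Visit 0, push [6, 2]
Visit 2, push [6]
Visit 6, push [4, 1]
Visit 1, push []
Visit 4, push [5, 3]
Visit 3, push []
Visit 5, push []

DFS order: [0, 2, 6, 1, 4, 3, 5]


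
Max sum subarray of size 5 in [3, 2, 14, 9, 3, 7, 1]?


[0:5]: 31
[1:6]: 35
[2:7]: 34

Max: 35 at [1:6]


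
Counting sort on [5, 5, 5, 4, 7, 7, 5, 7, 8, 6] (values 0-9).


Input: [5, 5, 5, 4, 7, 7, 5, 7, 8, 6]
Counts: [0, 0, 0, 0, 1, 4, 1, 3, 1, 0]

Sorted: [4, 5, 5, 5, 5, 6, 7, 7, 7, 8]


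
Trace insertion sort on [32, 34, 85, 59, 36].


Initial: [32, 34, 85, 59, 36]
Insert 34: [32, 34, 85, 59, 36]
Insert 85: [32, 34, 85, 59, 36]
Insert 59: [32, 34, 59, 85, 36]
Insert 36: [32, 34, 36, 59, 85]

Sorted: [32, 34, 36, 59, 85]


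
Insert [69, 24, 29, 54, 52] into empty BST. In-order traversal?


Insert 69: root
Insert 24: L from 69
Insert 29: L from 69 -> R from 24
Insert 54: L from 69 -> R from 24 -> R from 29
Insert 52: L from 69 -> R from 24 -> R from 29 -> L from 54

In-order: [24, 29, 52, 54, 69]


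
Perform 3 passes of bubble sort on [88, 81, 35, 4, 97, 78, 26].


Initial: [88, 81, 35, 4, 97, 78, 26]
Pass 1: [81, 35, 4, 88, 78, 26, 97] (5 swaps)
Pass 2: [35, 4, 81, 78, 26, 88, 97] (4 swaps)
Pass 3: [4, 35, 78, 26, 81, 88, 97] (3 swaps)

After 3 passes: [4, 35, 78, 26, 81, 88, 97]


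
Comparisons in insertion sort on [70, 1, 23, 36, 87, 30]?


Algorithm: insertion sort
Input: [70, 1, 23, 36, 87, 30]
Sorted: [1, 23, 30, 36, 70, 87]

10


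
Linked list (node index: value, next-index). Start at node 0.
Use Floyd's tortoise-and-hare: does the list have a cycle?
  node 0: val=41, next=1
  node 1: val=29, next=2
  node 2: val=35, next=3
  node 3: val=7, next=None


Floyd's tortoise (slow, +1) and hare (fast, +2):
  init: slow=0, fast=0
  step 1: slow=1, fast=2
  step 2: fast 2->3->None, no cycle

Cycle: no


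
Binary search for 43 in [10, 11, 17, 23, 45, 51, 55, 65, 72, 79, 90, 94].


Step 1: lo=0, hi=11, mid=5, val=51
Step 2: lo=0, hi=4, mid=2, val=17
Step 3: lo=3, hi=4, mid=3, val=23
Step 4: lo=4, hi=4, mid=4, val=45

Not found


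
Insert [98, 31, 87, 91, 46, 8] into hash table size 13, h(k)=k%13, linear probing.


Insert 98: h=7 -> slot 7
Insert 31: h=5 -> slot 5
Insert 87: h=9 -> slot 9
Insert 91: h=0 -> slot 0
Insert 46: h=7, 1 probes -> slot 8
Insert 8: h=8, 2 probes -> slot 10

Table: [91, None, None, None, None, 31, None, 98, 46, 87, 8, None, None]


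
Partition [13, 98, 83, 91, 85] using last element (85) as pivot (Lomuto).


Pivot: 85
  13 <= 85: advance i (no swap)
  83 <= 85: swap -> [13, 83, 98, 91, 85]
Place pivot at 2: [13, 83, 85, 91, 98]

Partitioned: [13, 83, 85, 91, 98]


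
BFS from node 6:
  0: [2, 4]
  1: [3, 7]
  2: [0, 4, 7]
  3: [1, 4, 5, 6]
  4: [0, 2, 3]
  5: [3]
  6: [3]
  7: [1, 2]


Visit 6, enqueue [3]
Visit 3, enqueue [1, 4, 5]
Visit 1, enqueue [7]
Visit 4, enqueue [0, 2]
Visit 5, enqueue []
Visit 7, enqueue []
Visit 0, enqueue []
Visit 2, enqueue []

BFS order: [6, 3, 1, 4, 5, 7, 0, 2]


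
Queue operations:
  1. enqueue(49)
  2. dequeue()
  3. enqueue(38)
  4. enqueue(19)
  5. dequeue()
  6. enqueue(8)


enqueue(49) -> [49]
dequeue()->49, []
enqueue(38) -> [38]
enqueue(19) -> [38, 19]
dequeue()->38, [19]
enqueue(8) -> [19, 8]

Final queue: [19, 8]


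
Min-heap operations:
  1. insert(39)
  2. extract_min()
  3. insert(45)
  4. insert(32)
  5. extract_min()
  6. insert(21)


insert(39) -> [39]
extract_min()->39, []
insert(45) -> [45]
insert(32) -> [32, 45]
extract_min()->32, [45]
insert(21) -> [21, 45]

Final heap: [21, 45]


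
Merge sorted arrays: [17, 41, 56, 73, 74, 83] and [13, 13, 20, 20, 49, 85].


Take 13 from B
Take 13 from B
Take 17 from A
Take 20 from B
Take 20 from B
Take 41 from A
Take 49 from B
Take 56 from A
Take 73 from A
Take 74 from A
Take 83 from A

Merged: [13, 13, 17, 20, 20, 41, 49, 56, 73, 74, 83, 85]


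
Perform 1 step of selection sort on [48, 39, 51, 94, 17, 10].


Initial: [48, 39, 51, 94, 17, 10]
Step 1: min=10 at 5
  Swap: [10, 39, 51, 94, 17, 48]

After 1 step: [10, 39, 51, 94, 17, 48]


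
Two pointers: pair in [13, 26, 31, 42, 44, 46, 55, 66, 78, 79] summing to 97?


lo=0(13)+hi=9(79)=92
lo=1(26)+hi=9(79)=105
lo=1(26)+hi=8(78)=104
lo=1(26)+hi=7(66)=92
lo=2(31)+hi=7(66)=97

Yes: 31+66=97


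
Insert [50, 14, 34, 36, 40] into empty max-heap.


Insert 50: [50]
Insert 14: [50, 14]
Insert 34: [50, 14, 34]
Insert 36: [50, 36, 34, 14]
Insert 40: [50, 40, 34, 14, 36]

Final heap: [50, 40, 34, 14, 36]


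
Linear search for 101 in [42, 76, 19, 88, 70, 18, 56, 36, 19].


i=0: 42!=101
i=1: 76!=101
i=2: 19!=101
i=3: 88!=101
i=4: 70!=101
i=5: 18!=101
i=6: 56!=101
i=7: 36!=101
i=8: 19!=101

Not found, 9 comps


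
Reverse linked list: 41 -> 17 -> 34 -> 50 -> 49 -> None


Step 1: curr=41, set curr.next=prev(None) | reversed so far: 41
Step 2: curr=17, set curr.next=prev(41) | reversed so far: 17 -> 41
Step 3: curr=34, set curr.next=prev(17) | reversed so far: 34 -> 17 -> 41
Step 4: curr=50, set curr.next=prev(34) | reversed so far: 50 -> 34 -> 17 -> 41
Step 5: curr=49, set curr.next=prev(50) | reversed so far: 49 -> 50 -> 34 -> 17 -> 41

49 -> 50 -> 34 -> 17 -> 41 -> None


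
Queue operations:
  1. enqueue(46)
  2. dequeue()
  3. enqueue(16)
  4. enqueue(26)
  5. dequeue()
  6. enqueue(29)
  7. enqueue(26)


enqueue(46) -> [46]
dequeue()->46, []
enqueue(16) -> [16]
enqueue(26) -> [16, 26]
dequeue()->16, [26]
enqueue(29) -> [26, 29]
enqueue(26) -> [26, 29, 26]

Final queue: [26, 29, 26]


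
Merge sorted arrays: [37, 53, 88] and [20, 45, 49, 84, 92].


Take 20 from B
Take 37 from A
Take 45 from B
Take 49 from B
Take 53 from A
Take 84 from B
Take 88 from A

Merged: [20, 37, 45, 49, 53, 84, 88, 92]


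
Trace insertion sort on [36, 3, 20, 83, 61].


Initial: [36, 3, 20, 83, 61]
Insert 3: [3, 36, 20, 83, 61]
Insert 20: [3, 20, 36, 83, 61]
Insert 83: [3, 20, 36, 83, 61]
Insert 61: [3, 20, 36, 61, 83]

Sorted: [3, 20, 36, 61, 83]


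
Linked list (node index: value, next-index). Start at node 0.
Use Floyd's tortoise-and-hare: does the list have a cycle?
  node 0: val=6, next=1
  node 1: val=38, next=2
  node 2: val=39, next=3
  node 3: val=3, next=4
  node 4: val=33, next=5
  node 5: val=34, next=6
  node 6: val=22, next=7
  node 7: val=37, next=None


Floyd's tortoise (slow, +1) and hare (fast, +2):
  init: slow=0, fast=0
  step 1: slow=1, fast=2
  step 2: slow=2, fast=4
  step 3: slow=3, fast=6
  step 4: fast 6->7->None, no cycle

Cycle: no


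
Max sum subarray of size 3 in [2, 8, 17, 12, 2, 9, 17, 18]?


[0:3]: 27
[1:4]: 37
[2:5]: 31
[3:6]: 23
[4:7]: 28
[5:8]: 44

Max: 44 at [5:8]


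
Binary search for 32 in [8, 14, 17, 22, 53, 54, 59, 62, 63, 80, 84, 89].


Step 1: lo=0, hi=11, mid=5, val=54
Step 2: lo=0, hi=4, mid=2, val=17
Step 3: lo=3, hi=4, mid=3, val=22
Step 4: lo=4, hi=4, mid=4, val=53

Not found


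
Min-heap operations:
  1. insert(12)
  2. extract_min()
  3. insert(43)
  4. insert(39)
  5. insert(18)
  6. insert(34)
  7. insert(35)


insert(12) -> [12]
extract_min()->12, []
insert(43) -> [43]
insert(39) -> [39, 43]
insert(18) -> [18, 43, 39]
insert(34) -> [18, 34, 39, 43]
insert(35) -> [18, 34, 39, 43, 35]

Final heap: [18, 34, 39, 43, 35]


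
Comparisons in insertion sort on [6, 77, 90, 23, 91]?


Algorithm: insertion sort
Input: [6, 77, 90, 23, 91]
Sorted: [6, 23, 77, 90, 91]

6


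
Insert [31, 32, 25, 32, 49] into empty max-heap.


Insert 31: [31]
Insert 32: [32, 31]
Insert 25: [32, 31, 25]
Insert 32: [32, 32, 25, 31]
Insert 49: [49, 32, 25, 31, 32]

Final heap: [49, 32, 25, 31, 32]


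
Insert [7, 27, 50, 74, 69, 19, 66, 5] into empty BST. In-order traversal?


Insert 7: root
Insert 27: R from 7
Insert 50: R from 7 -> R from 27
Insert 74: R from 7 -> R from 27 -> R from 50
Insert 69: R from 7 -> R from 27 -> R from 50 -> L from 74
Insert 19: R from 7 -> L from 27
Insert 66: R from 7 -> R from 27 -> R from 50 -> L from 74 -> L from 69
Insert 5: L from 7

In-order: [5, 7, 19, 27, 50, 66, 69, 74]


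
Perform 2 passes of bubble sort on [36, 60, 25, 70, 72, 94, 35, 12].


Initial: [36, 60, 25, 70, 72, 94, 35, 12]
Pass 1: [36, 25, 60, 70, 72, 35, 12, 94] (3 swaps)
Pass 2: [25, 36, 60, 70, 35, 12, 72, 94] (3 swaps)

After 2 passes: [25, 36, 60, 70, 35, 12, 72, 94]


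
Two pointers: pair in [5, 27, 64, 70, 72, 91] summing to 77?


lo=0(5)+hi=5(91)=96
lo=0(5)+hi=4(72)=77

Yes: 5+72=77


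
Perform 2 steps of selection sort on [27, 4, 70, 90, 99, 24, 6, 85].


Initial: [27, 4, 70, 90, 99, 24, 6, 85]
Step 1: min=4 at 1
  Swap: [4, 27, 70, 90, 99, 24, 6, 85]
Step 2: min=6 at 6
  Swap: [4, 6, 70, 90, 99, 24, 27, 85]

After 2 steps: [4, 6, 70, 90, 99, 24, 27, 85]


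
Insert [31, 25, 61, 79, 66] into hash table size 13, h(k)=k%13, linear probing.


Insert 31: h=5 -> slot 5
Insert 25: h=12 -> slot 12
Insert 61: h=9 -> slot 9
Insert 79: h=1 -> slot 1
Insert 66: h=1, 1 probes -> slot 2

Table: [None, 79, 66, None, None, 31, None, None, None, 61, None, None, 25]


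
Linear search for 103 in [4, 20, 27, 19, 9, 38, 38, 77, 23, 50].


i=0: 4!=103
i=1: 20!=103
i=2: 27!=103
i=3: 19!=103
i=4: 9!=103
i=5: 38!=103
i=6: 38!=103
i=7: 77!=103
i=8: 23!=103
i=9: 50!=103

Not found, 10 comps


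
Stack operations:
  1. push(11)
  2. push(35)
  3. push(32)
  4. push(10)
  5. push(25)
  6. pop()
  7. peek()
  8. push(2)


push(11) -> [11]
push(35) -> [11, 35]
push(32) -> [11, 35, 32]
push(10) -> [11, 35, 32, 10]
push(25) -> [11, 35, 32, 10, 25]
pop()->25, [11, 35, 32, 10]
peek()->10
push(2) -> [11, 35, 32, 10, 2]

Final stack: [11, 35, 32, 10, 2]


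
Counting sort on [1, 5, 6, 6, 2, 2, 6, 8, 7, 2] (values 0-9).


Input: [1, 5, 6, 6, 2, 2, 6, 8, 7, 2]
Counts: [0, 1, 3, 0, 0, 1, 3, 1, 1, 0]

Sorted: [1, 2, 2, 2, 5, 6, 6, 6, 7, 8]


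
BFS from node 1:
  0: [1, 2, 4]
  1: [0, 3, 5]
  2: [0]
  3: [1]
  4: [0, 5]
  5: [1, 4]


Visit 1, enqueue [0, 3, 5]
Visit 0, enqueue [2, 4]
Visit 3, enqueue []
Visit 5, enqueue []
Visit 2, enqueue []
Visit 4, enqueue []

BFS order: [1, 0, 3, 5, 2, 4]


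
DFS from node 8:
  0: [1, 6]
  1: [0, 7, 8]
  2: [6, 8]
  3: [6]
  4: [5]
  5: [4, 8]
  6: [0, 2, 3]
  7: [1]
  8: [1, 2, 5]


Visit 8, push [5, 2, 1]
Visit 1, push [7, 0]
Visit 0, push [6]
Visit 6, push [3, 2]
Visit 2, push []
Visit 3, push []
Visit 7, push []
Visit 5, push [4]
Visit 4, push []

DFS order: [8, 1, 0, 6, 2, 3, 7, 5, 4]


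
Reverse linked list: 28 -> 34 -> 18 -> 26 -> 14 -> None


Step 1: curr=28, set curr.next=prev(None) | reversed so far: 28
Step 2: curr=34, set curr.next=prev(28) | reversed so far: 34 -> 28
Step 3: curr=18, set curr.next=prev(34) | reversed so far: 18 -> 34 -> 28
Step 4: curr=26, set curr.next=prev(18) | reversed so far: 26 -> 18 -> 34 -> 28
Step 5: curr=14, set curr.next=prev(26) | reversed so far: 14 -> 26 -> 18 -> 34 -> 28

14 -> 26 -> 18 -> 34 -> 28 -> None


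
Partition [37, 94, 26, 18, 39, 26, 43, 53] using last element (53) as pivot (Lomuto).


Pivot: 53
  37 <= 53: advance i (no swap)
  26 <= 53: swap -> [37, 26, 94, 18, 39, 26, 43, 53]
  18 <= 53: swap -> [37, 26, 18, 94, 39, 26, 43, 53]
  39 <= 53: swap -> [37, 26, 18, 39, 94, 26, 43, 53]
  26 <= 53: swap -> [37, 26, 18, 39, 26, 94, 43, 53]
  43 <= 53: swap -> [37, 26, 18, 39, 26, 43, 94, 53]
Place pivot at 6: [37, 26, 18, 39, 26, 43, 53, 94]

Partitioned: [37, 26, 18, 39, 26, 43, 53, 94]


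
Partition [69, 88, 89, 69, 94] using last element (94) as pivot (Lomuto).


Pivot: 94
  69 <= 94: advance i (no swap)
  88 <= 94: advance i (no swap)
  89 <= 94: advance i (no swap)
  69 <= 94: advance i (no swap)
Place pivot at 4: [69, 88, 89, 69, 94]

Partitioned: [69, 88, 89, 69, 94]


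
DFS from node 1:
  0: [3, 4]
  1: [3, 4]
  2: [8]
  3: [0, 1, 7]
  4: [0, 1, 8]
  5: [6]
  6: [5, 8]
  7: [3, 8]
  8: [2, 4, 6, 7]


Visit 1, push [4, 3]
Visit 3, push [7, 0]
Visit 0, push [4]
Visit 4, push [8]
Visit 8, push [7, 6, 2]
Visit 2, push []
Visit 6, push [5]
Visit 5, push []
Visit 7, push []

DFS order: [1, 3, 0, 4, 8, 2, 6, 5, 7]


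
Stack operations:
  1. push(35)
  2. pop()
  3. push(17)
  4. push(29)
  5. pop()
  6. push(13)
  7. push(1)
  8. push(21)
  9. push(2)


push(35) -> [35]
pop()->35, []
push(17) -> [17]
push(29) -> [17, 29]
pop()->29, [17]
push(13) -> [17, 13]
push(1) -> [17, 13, 1]
push(21) -> [17, 13, 1, 21]
push(2) -> [17, 13, 1, 21, 2]

Final stack: [17, 13, 1, 21, 2]


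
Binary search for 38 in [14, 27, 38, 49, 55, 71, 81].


Step 1: lo=0, hi=6, mid=3, val=49
Step 2: lo=0, hi=2, mid=1, val=27
Step 3: lo=2, hi=2, mid=2, val=38

Found at index 2


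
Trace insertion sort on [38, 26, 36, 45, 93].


Initial: [38, 26, 36, 45, 93]
Insert 26: [26, 38, 36, 45, 93]
Insert 36: [26, 36, 38, 45, 93]
Insert 45: [26, 36, 38, 45, 93]
Insert 93: [26, 36, 38, 45, 93]

Sorted: [26, 36, 38, 45, 93]


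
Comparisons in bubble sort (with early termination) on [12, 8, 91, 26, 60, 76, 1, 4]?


Algorithm: bubble sort (with early termination)
Input: [12, 8, 91, 26, 60, 76, 1, 4]
Sorted: [1, 4, 8, 12, 26, 60, 76, 91]

28


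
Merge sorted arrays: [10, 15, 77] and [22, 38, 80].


Take 10 from A
Take 15 from A
Take 22 from B
Take 38 from B
Take 77 from A

Merged: [10, 15, 22, 38, 77, 80]


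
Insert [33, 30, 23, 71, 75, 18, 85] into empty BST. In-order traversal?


Insert 33: root
Insert 30: L from 33
Insert 23: L from 33 -> L from 30
Insert 71: R from 33
Insert 75: R from 33 -> R from 71
Insert 18: L from 33 -> L from 30 -> L from 23
Insert 85: R from 33 -> R from 71 -> R from 75

In-order: [18, 23, 30, 33, 71, 75, 85]


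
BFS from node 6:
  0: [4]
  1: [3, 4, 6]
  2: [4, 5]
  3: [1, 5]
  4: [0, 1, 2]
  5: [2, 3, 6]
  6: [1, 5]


Visit 6, enqueue [1, 5]
Visit 1, enqueue [3, 4]
Visit 5, enqueue [2]
Visit 3, enqueue []
Visit 4, enqueue [0]
Visit 2, enqueue []
Visit 0, enqueue []

BFS order: [6, 1, 5, 3, 4, 2, 0]


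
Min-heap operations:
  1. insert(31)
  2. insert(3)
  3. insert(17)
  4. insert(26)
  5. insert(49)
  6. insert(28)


insert(31) -> [31]
insert(3) -> [3, 31]
insert(17) -> [3, 31, 17]
insert(26) -> [3, 26, 17, 31]
insert(49) -> [3, 26, 17, 31, 49]
insert(28) -> [3, 26, 17, 31, 49, 28]

Final heap: [3, 26, 17, 31, 49, 28]


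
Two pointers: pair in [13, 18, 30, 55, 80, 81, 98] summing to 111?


lo=0(13)+hi=6(98)=111

Yes: 13+98=111


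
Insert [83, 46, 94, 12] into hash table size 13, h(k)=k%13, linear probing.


Insert 83: h=5 -> slot 5
Insert 46: h=7 -> slot 7
Insert 94: h=3 -> slot 3
Insert 12: h=12 -> slot 12

Table: [None, None, None, 94, None, 83, None, 46, None, None, None, None, 12]


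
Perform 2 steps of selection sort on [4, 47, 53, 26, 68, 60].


Initial: [4, 47, 53, 26, 68, 60]
Step 1: min=4 at 0
  Swap: [4, 47, 53, 26, 68, 60]
Step 2: min=26 at 3
  Swap: [4, 26, 53, 47, 68, 60]

After 2 steps: [4, 26, 53, 47, 68, 60]


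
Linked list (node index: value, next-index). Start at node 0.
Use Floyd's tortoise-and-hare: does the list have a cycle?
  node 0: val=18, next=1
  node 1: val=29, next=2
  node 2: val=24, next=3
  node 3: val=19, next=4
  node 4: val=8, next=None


Floyd's tortoise (slow, +1) and hare (fast, +2):
  init: slow=0, fast=0
  step 1: slow=1, fast=2
  step 2: slow=2, fast=4
  step 3: fast -> None, no cycle

Cycle: no


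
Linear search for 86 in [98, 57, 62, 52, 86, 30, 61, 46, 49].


i=0: 98!=86
i=1: 57!=86
i=2: 62!=86
i=3: 52!=86
i=4: 86==86 found!

Found at 4, 5 comps


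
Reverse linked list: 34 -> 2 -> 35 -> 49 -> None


Step 1: curr=34, set curr.next=prev(None) | reversed so far: 34
Step 2: curr=2, set curr.next=prev(34) | reversed so far: 2 -> 34
Step 3: curr=35, set curr.next=prev(2) | reversed so far: 35 -> 2 -> 34
Step 4: curr=49, set curr.next=prev(35) | reversed so far: 49 -> 35 -> 2 -> 34

49 -> 35 -> 2 -> 34 -> None


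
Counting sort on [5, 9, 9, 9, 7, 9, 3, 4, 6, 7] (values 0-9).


Input: [5, 9, 9, 9, 7, 9, 3, 4, 6, 7]
Counts: [0, 0, 0, 1, 1, 1, 1, 2, 0, 4]

Sorted: [3, 4, 5, 6, 7, 7, 9, 9, 9, 9]


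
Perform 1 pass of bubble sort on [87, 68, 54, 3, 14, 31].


Initial: [87, 68, 54, 3, 14, 31]
Pass 1: [68, 54, 3, 14, 31, 87] (5 swaps)

After 1 pass: [68, 54, 3, 14, 31, 87]


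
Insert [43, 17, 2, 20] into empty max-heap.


Insert 43: [43]
Insert 17: [43, 17]
Insert 2: [43, 17, 2]
Insert 20: [43, 20, 2, 17]

Final heap: [43, 20, 2, 17]


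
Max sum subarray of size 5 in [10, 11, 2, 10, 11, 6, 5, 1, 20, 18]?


[0:5]: 44
[1:6]: 40
[2:7]: 34
[3:8]: 33
[4:9]: 43
[5:10]: 50

Max: 50 at [5:10]


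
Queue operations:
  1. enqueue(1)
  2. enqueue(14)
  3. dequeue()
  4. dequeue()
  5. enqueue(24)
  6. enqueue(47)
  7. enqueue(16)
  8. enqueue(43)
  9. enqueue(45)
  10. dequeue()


enqueue(1) -> [1]
enqueue(14) -> [1, 14]
dequeue()->1, [14]
dequeue()->14, []
enqueue(24) -> [24]
enqueue(47) -> [24, 47]
enqueue(16) -> [24, 47, 16]
enqueue(43) -> [24, 47, 16, 43]
enqueue(45) -> [24, 47, 16, 43, 45]
dequeue()->24, [47, 16, 43, 45]

Final queue: [47, 16, 43, 45]


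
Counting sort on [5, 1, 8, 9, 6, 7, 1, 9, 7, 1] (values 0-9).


Input: [5, 1, 8, 9, 6, 7, 1, 9, 7, 1]
Counts: [0, 3, 0, 0, 0, 1, 1, 2, 1, 2]

Sorted: [1, 1, 1, 5, 6, 7, 7, 8, 9, 9]


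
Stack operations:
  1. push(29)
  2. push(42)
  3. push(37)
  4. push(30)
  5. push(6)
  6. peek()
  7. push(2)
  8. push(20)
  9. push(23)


push(29) -> [29]
push(42) -> [29, 42]
push(37) -> [29, 42, 37]
push(30) -> [29, 42, 37, 30]
push(6) -> [29, 42, 37, 30, 6]
peek()->6
push(2) -> [29, 42, 37, 30, 6, 2]
push(20) -> [29, 42, 37, 30, 6, 2, 20]
push(23) -> [29, 42, 37, 30, 6, 2, 20, 23]

Final stack: [29, 42, 37, 30, 6, 2, 20, 23]


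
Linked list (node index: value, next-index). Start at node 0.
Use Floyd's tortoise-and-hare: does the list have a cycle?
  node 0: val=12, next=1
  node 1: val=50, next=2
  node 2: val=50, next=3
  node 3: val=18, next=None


Floyd's tortoise (slow, +1) and hare (fast, +2):
  init: slow=0, fast=0
  step 1: slow=1, fast=2
  step 2: fast 2->3->None, no cycle

Cycle: no


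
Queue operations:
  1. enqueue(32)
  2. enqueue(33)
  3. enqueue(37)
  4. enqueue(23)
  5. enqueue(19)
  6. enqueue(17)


enqueue(32) -> [32]
enqueue(33) -> [32, 33]
enqueue(37) -> [32, 33, 37]
enqueue(23) -> [32, 33, 37, 23]
enqueue(19) -> [32, 33, 37, 23, 19]
enqueue(17) -> [32, 33, 37, 23, 19, 17]

Final queue: [32, 33, 37, 23, 19, 17]


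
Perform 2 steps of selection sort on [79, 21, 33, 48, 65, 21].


Initial: [79, 21, 33, 48, 65, 21]
Step 1: min=21 at 1
  Swap: [21, 79, 33, 48, 65, 21]
Step 2: min=21 at 5
  Swap: [21, 21, 33, 48, 65, 79]

After 2 steps: [21, 21, 33, 48, 65, 79]


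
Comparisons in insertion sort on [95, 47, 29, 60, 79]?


Algorithm: insertion sort
Input: [95, 47, 29, 60, 79]
Sorted: [29, 47, 60, 79, 95]

7


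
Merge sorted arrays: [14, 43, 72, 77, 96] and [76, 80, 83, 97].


Take 14 from A
Take 43 from A
Take 72 from A
Take 76 from B
Take 77 from A
Take 80 from B
Take 83 from B
Take 96 from A

Merged: [14, 43, 72, 76, 77, 80, 83, 96, 97]


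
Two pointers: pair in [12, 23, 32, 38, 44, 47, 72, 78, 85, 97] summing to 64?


lo=0(12)+hi=9(97)=109
lo=0(12)+hi=8(85)=97
lo=0(12)+hi=7(78)=90
lo=0(12)+hi=6(72)=84
lo=0(12)+hi=5(47)=59
lo=1(23)+hi=5(47)=70
lo=1(23)+hi=4(44)=67
lo=1(23)+hi=3(38)=61
lo=2(32)+hi=3(38)=70

No pair found


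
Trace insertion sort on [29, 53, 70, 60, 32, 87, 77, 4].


Initial: [29, 53, 70, 60, 32, 87, 77, 4]
Insert 53: [29, 53, 70, 60, 32, 87, 77, 4]
Insert 70: [29, 53, 70, 60, 32, 87, 77, 4]
Insert 60: [29, 53, 60, 70, 32, 87, 77, 4]
Insert 32: [29, 32, 53, 60, 70, 87, 77, 4]
Insert 87: [29, 32, 53, 60, 70, 87, 77, 4]
Insert 77: [29, 32, 53, 60, 70, 77, 87, 4]
Insert 4: [4, 29, 32, 53, 60, 70, 77, 87]

Sorted: [4, 29, 32, 53, 60, 70, 77, 87]


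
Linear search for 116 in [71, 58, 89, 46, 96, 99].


i=0: 71!=116
i=1: 58!=116
i=2: 89!=116
i=3: 46!=116
i=4: 96!=116
i=5: 99!=116

Not found, 6 comps


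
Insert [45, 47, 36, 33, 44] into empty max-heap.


Insert 45: [45]
Insert 47: [47, 45]
Insert 36: [47, 45, 36]
Insert 33: [47, 45, 36, 33]
Insert 44: [47, 45, 36, 33, 44]

Final heap: [47, 45, 36, 33, 44]


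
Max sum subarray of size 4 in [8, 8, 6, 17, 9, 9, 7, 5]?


[0:4]: 39
[1:5]: 40
[2:6]: 41
[3:7]: 42
[4:8]: 30

Max: 42 at [3:7]


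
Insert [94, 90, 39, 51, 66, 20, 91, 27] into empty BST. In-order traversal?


Insert 94: root
Insert 90: L from 94
Insert 39: L from 94 -> L from 90
Insert 51: L from 94 -> L from 90 -> R from 39
Insert 66: L from 94 -> L from 90 -> R from 39 -> R from 51
Insert 20: L from 94 -> L from 90 -> L from 39
Insert 91: L from 94 -> R from 90
Insert 27: L from 94 -> L from 90 -> L from 39 -> R from 20

In-order: [20, 27, 39, 51, 66, 90, 91, 94]


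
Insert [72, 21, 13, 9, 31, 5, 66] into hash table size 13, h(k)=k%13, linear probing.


Insert 72: h=7 -> slot 7
Insert 21: h=8 -> slot 8
Insert 13: h=0 -> slot 0
Insert 9: h=9 -> slot 9
Insert 31: h=5 -> slot 5
Insert 5: h=5, 1 probes -> slot 6
Insert 66: h=1 -> slot 1

Table: [13, 66, None, None, None, 31, 5, 72, 21, 9, None, None, None]


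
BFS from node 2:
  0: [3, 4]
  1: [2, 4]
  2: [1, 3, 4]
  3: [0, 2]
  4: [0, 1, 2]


Visit 2, enqueue [1, 3, 4]
Visit 1, enqueue []
Visit 3, enqueue [0]
Visit 4, enqueue []
Visit 0, enqueue []

BFS order: [2, 1, 3, 4, 0]


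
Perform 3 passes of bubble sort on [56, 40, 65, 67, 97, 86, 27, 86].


Initial: [56, 40, 65, 67, 97, 86, 27, 86]
Pass 1: [40, 56, 65, 67, 86, 27, 86, 97] (4 swaps)
Pass 2: [40, 56, 65, 67, 27, 86, 86, 97] (1 swaps)
Pass 3: [40, 56, 65, 27, 67, 86, 86, 97] (1 swaps)

After 3 passes: [40, 56, 65, 27, 67, 86, 86, 97]


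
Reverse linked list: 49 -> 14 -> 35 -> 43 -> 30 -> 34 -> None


Step 1: curr=49, set curr.next=prev(None) | reversed so far: 49
Step 2: curr=14, set curr.next=prev(49) | reversed so far: 14 -> 49
Step 3: curr=35, set curr.next=prev(14) | reversed so far: 35 -> 14 -> 49
Step 4: curr=43, set curr.next=prev(35) | reversed so far: 43 -> 35 -> 14 -> 49
Step 5: curr=30, set curr.next=prev(43) | reversed so far: 30 -> 43 -> 35 -> 14 -> 49
Step 6: curr=34, set curr.next=prev(30) | reversed so far: 34 -> 30 -> 43 -> 35 -> 14 -> 49

34 -> 30 -> 43 -> 35 -> 14 -> 49 -> None


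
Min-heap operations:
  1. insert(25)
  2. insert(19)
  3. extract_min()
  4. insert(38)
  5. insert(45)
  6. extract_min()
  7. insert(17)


insert(25) -> [25]
insert(19) -> [19, 25]
extract_min()->19, [25]
insert(38) -> [25, 38]
insert(45) -> [25, 38, 45]
extract_min()->25, [38, 45]
insert(17) -> [17, 45, 38]

Final heap: [17, 45, 38]


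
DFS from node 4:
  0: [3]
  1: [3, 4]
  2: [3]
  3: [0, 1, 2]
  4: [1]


Visit 4, push [1]
Visit 1, push [3]
Visit 3, push [2, 0]
Visit 0, push []
Visit 2, push []

DFS order: [4, 1, 3, 0, 2]


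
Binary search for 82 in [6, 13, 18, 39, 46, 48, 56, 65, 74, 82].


Step 1: lo=0, hi=9, mid=4, val=46
Step 2: lo=5, hi=9, mid=7, val=65
Step 3: lo=8, hi=9, mid=8, val=74
Step 4: lo=9, hi=9, mid=9, val=82

Found at index 9


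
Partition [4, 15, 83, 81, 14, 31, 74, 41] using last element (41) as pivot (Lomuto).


Pivot: 41
  4 <= 41: advance i (no swap)
  15 <= 41: advance i (no swap)
  14 <= 41: swap -> [4, 15, 14, 81, 83, 31, 74, 41]
  31 <= 41: swap -> [4, 15, 14, 31, 83, 81, 74, 41]
Place pivot at 4: [4, 15, 14, 31, 41, 81, 74, 83]

Partitioned: [4, 15, 14, 31, 41, 81, 74, 83]


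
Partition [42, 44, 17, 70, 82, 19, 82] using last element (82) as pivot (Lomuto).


Pivot: 82
  42 <= 82: advance i (no swap)
  44 <= 82: advance i (no swap)
  17 <= 82: advance i (no swap)
  70 <= 82: advance i (no swap)
  82 <= 82: advance i (no swap)
  19 <= 82: advance i (no swap)
Place pivot at 6: [42, 44, 17, 70, 82, 19, 82]

Partitioned: [42, 44, 17, 70, 82, 19, 82]


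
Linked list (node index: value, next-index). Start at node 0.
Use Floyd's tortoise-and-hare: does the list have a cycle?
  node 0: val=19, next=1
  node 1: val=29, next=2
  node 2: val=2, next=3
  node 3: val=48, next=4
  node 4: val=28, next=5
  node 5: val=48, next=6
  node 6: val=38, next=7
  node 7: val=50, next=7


Floyd's tortoise (slow, +1) and hare (fast, +2):
  init: slow=0, fast=0
  step 1: slow=1, fast=2
  step 2: slow=2, fast=4
  step 3: slow=3, fast=6
  step 4: slow=4, fast=7
  step 5: slow=5, fast=7
  step 6: slow=6, fast=7
  step 7: slow=7, fast=7
  slow == fast at node 7: cycle detected

Cycle: yes


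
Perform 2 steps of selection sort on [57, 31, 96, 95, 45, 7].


Initial: [57, 31, 96, 95, 45, 7]
Step 1: min=7 at 5
  Swap: [7, 31, 96, 95, 45, 57]
Step 2: min=31 at 1
  Swap: [7, 31, 96, 95, 45, 57]

After 2 steps: [7, 31, 96, 95, 45, 57]


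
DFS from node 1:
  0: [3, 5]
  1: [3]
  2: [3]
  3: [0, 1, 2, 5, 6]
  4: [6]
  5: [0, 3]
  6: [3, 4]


Visit 1, push [3]
Visit 3, push [6, 5, 2, 0]
Visit 0, push [5]
Visit 5, push []
Visit 2, push []
Visit 6, push [4]
Visit 4, push []

DFS order: [1, 3, 0, 5, 2, 6, 4]


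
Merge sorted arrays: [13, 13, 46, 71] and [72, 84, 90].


Take 13 from A
Take 13 from A
Take 46 from A
Take 71 from A

Merged: [13, 13, 46, 71, 72, 84, 90]


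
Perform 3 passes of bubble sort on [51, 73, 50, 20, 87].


Initial: [51, 73, 50, 20, 87]
Pass 1: [51, 50, 20, 73, 87] (2 swaps)
Pass 2: [50, 20, 51, 73, 87] (2 swaps)
Pass 3: [20, 50, 51, 73, 87] (1 swaps)

After 3 passes: [20, 50, 51, 73, 87]


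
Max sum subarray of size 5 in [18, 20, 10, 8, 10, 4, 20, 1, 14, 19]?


[0:5]: 66
[1:6]: 52
[2:7]: 52
[3:8]: 43
[4:9]: 49
[5:10]: 58

Max: 66 at [0:5]


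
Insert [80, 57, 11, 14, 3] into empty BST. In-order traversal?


Insert 80: root
Insert 57: L from 80
Insert 11: L from 80 -> L from 57
Insert 14: L from 80 -> L from 57 -> R from 11
Insert 3: L from 80 -> L from 57 -> L from 11

In-order: [3, 11, 14, 57, 80]


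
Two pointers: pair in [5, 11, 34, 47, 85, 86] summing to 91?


lo=0(5)+hi=5(86)=91

Yes: 5+86=91


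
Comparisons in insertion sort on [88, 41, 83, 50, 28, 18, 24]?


Algorithm: insertion sort
Input: [88, 41, 83, 50, 28, 18, 24]
Sorted: [18, 24, 28, 41, 50, 83, 88]

21


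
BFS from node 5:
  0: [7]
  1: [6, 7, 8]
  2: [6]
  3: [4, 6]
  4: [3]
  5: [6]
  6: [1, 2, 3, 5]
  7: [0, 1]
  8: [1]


Visit 5, enqueue [6]
Visit 6, enqueue [1, 2, 3]
Visit 1, enqueue [7, 8]
Visit 2, enqueue []
Visit 3, enqueue [4]
Visit 7, enqueue [0]
Visit 8, enqueue []
Visit 4, enqueue []
Visit 0, enqueue []

BFS order: [5, 6, 1, 2, 3, 7, 8, 4, 0]


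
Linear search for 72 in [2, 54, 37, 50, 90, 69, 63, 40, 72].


i=0: 2!=72
i=1: 54!=72
i=2: 37!=72
i=3: 50!=72
i=4: 90!=72
i=5: 69!=72
i=6: 63!=72
i=7: 40!=72
i=8: 72==72 found!

Found at 8, 9 comps


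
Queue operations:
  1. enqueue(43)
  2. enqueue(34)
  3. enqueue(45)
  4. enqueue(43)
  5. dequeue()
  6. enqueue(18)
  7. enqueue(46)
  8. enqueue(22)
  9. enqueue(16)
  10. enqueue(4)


enqueue(43) -> [43]
enqueue(34) -> [43, 34]
enqueue(45) -> [43, 34, 45]
enqueue(43) -> [43, 34, 45, 43]
dequeue()->43, [34, 45, 43]
enqueue(18) -> [34, 45, 43, 18]
enqueue(46) -> [34, 45, 43, 18, 46]
enqueue(22) -> [34, 45, 43, 18, 46, 22]
enqueue(16) -> [34, 45, 43, 18, 46, 22, 16]
enqueue(4) -> [34, 45, 43, 18, 46, 22, 16, 4]

Final queue: [34, 45, 43, 18, 46, 22, 16, 4]
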